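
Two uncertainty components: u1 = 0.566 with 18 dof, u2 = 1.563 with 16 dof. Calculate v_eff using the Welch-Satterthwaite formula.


uc = sqrt(u1^2 + u2^2) = sqrt(0.566^2 + 1.563^2) = 1.6623252
v_eff = uc^4 / (u1^4/v1 + u2^4/v2)
= 1.6623252^4 / (0.566^4/18 + 1.563^4/16)
= 7.6359654 / 0.37870765
v_eff = 20.1632

20.1632


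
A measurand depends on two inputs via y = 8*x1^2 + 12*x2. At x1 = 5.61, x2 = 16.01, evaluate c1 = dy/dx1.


y = 8*x1^2 + 12*x2
dy/dx1 = 2*8*x1
Evaluate at x1 = 5.61: c1 = 16 * 5.61
c1 = 89.7600

89.7600


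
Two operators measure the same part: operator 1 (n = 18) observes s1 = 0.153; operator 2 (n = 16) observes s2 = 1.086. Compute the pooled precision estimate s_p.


s_p = sqrt(((n1-1)*s1^2 + (n2-1)*s2^2) / (n1+n2-2))
numerator = (18-1)*0.153^2 + (16-1)*1.086^2 = 0.397953 + 17.69094 = 18.088893
denominator = 18 + 16 - 2 = 32
s_p^2 = 18.088893 / 32 = 0.56527791
s_p = sqrt(0.56527791) = 0.7518

0.7518


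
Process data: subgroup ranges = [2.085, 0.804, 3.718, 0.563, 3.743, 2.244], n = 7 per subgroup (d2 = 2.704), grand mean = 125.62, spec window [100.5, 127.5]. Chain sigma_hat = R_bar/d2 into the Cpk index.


R_bar = (2.085 + 0.804 + 3.718 + 0.563 + 3.743 + 2.244) / 6 = 2.1928333
sigma = R_bar / d2 = 2.1928333 / 2.704 = 0.81095906
Cp = (USL - LSL)/(6*sigma) = (127.5 - 100.5)/(6*0.81095906) = 5.5490
Cpu = (127.5 - 125.62)/(3*0.81095906) = 0.7727
Cpl = (125.62 - 100.5)/(3*0.81095906) = 10.3252
Cpk = min(Cpu, Cpl) = 0.7727

0.7727


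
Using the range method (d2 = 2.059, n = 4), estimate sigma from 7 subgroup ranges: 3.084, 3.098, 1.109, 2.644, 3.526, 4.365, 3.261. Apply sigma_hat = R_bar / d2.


R_bar = (3.084 + 3.098 + 1.109 + 2.644 + 3.526 + 4.365 + 3.261) / 7
R_bar = 21.087 / 7 = 3.0124286
sigma_hat = R_bar / d2 = 3.0124286 / 2.059 = 1.4631

1.4631


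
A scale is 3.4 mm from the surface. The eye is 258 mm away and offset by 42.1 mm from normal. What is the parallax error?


error = h * offset / d
= 3.4 * 42.1 / 258
= 0.5548

0.5548


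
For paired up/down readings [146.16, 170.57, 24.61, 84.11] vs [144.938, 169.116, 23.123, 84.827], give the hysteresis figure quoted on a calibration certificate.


|146.16 - 144.938| = 1.2220
|170.57 - 169.116| = 1.4540
|24.61 - 23.123| = 1.4870
|84.11 - 84.827| = 0.7170
hysteresis = max(diffs) = 1.4870

1.4870


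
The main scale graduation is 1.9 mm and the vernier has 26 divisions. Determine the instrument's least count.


LC = MSD / n_div
= 1.9 / 26
= 0.0731

0.0731


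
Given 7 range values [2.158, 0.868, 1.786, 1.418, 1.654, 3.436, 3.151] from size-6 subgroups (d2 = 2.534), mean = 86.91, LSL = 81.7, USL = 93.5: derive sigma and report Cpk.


R_bar = (2.158 + 0.868 + 1.786 + 1.418 + 1.654 + 3.436 + 3.151) / 7 = 2.0672857
sigma = R_bar / d2 = 2.0672857 / 2.534 = 0.81581914
Cp = (USL - LSL)/(6*sigma) = (93.5 - 81.7)/(6*0.81581914) = 2.4107
Cpu = (93.5 - 86.91)/(3*0.81581914) = 2.6926
Cpl = (86.91 - 81.7)/(3*0.81581914) = 2.1287
Cpk = min(Cpu, Cpl) = 2.1287

2.1287


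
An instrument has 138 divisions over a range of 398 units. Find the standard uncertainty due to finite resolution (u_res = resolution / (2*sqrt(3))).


resolution = range / divisions
resolution = 398 / 138 = 2.884058
u_res = resolution / (2*sqrt(3))
u_res = 2.884058 / 3.4641016
u_res = 0.8326

0.8326


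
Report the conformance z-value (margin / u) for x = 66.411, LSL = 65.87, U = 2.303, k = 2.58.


u = U / k = 2.303 / 2.58 = 0.89263566
margin = |LSL - x| = |65.87 - 66.411| = 0.541
z = margin / u = 0.541 / 0.89263566
z = 0.6061

0.6061


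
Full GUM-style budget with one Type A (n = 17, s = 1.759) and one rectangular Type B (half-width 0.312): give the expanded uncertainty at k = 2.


u_A = s / sqrt(n) = 1.759 / sqrt(17) = 0.42662016
u_B = half_width / sqrt(3) = 0.312 / sqrt(3) = 0.18013328
uc = sqrt(u_A^2 + u_B^2) = sqrt(0.42662016^2 + 0.18013328^2) = 0.46309044
U = k * uc = 2 * 0.46309044
U = 0.9262

0.9262


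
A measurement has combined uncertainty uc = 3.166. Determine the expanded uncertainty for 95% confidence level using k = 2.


U = k * uc
U = 2 * 3.166
U = 6.3320

6.3320


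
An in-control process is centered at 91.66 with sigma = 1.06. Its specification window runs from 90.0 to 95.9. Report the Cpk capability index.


Cpu = (USL - mean) / (3*sigma) = (95.9 - 91.66) / (3*1.06) = 1.3333
Cpl = (mean - LSL) / (3*sigma) = (91.66 - 90.0) / (3*1.06) = 0.5220
Cpk = min(Cpu, Cpl) = 0.5220

0.5220


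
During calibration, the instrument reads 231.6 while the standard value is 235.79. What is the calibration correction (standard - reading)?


Correction = standard - reading
= 235.79 - 231.6
= 4.1900

4.1900


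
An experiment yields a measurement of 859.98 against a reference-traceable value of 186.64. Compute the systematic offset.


Systematic error = measured - true
= 859.98 - 186.64
= 673.3400

673.3400


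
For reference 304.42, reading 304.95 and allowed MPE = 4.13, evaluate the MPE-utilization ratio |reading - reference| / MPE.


e = indication - reference = 304.95 - 304.42 = 0.5300
|e| = 0.5300
ratio = |e| / MPE = 0.5300 / 4.13
ratio = 0.1283

0.1283


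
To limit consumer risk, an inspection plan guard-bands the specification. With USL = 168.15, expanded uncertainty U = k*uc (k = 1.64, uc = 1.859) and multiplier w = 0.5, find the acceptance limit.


U = k * uc = 1.64 * 1.859 = 3.04876
guard band g = w * U = 0.5 * 3.04876 = 1.52438
AL = USL - g = 168.15 - 1.52438
AL = 166.6256

166.6256


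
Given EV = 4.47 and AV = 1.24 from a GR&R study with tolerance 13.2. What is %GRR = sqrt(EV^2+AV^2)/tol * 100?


GRR = sqrt(EV^2 + AV^2) = sqrt(4.47^2 + 1.24^2) = 4.6388037
%GRR = GRR / tol * 100 = 4.6388037 / 13.2 * 100
%GRR = 35.1425

35.1425


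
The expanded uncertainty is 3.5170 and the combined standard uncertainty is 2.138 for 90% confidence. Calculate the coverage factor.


k = U / uc
k = 3.5170 / 2.138
k = 1.645

1.645


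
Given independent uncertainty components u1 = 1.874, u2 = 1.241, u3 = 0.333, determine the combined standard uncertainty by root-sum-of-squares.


uc = sqrt(1.874^2 + 1.241^2 + 0.333^2)
uc = sqrt(5.162846)
uc = 2.2722

2.2722


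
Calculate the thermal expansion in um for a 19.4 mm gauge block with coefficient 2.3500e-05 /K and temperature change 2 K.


dL = L * alpha * dT
= 19.4 * 2.3500e-05 * 2
= 9.1180000e-04 mm
dL_um = 9.1180000e-04 * 1000 = 0.9118 um

0.9118


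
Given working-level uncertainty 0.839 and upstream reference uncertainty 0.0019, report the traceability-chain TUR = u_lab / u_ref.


TUR = u_lab / u_ref
= 0.839 / 0.0019
= 441.5789

441.5789


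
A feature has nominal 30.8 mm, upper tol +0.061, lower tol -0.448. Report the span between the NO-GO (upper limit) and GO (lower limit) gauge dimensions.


GO = nominal - lower_tol (smallest hole = maximum material condition)
GO = 30.8 - 0.448 = 30.352
NO-GO = nominal + upper_tol (largest hole = least material condition)
NO-GO = 30.8 + 0.061 = 30.861
spread = NO-GO - GO = 30.861 - 30.352 = 0.5090

0.5090


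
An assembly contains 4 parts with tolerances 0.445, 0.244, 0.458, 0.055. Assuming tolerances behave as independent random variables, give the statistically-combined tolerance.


RSS = sqrt(0.445^2 + 0.244^2 + 0.458^2 + 0.055^2)
= sqrt(0.47035)
= 0.6858

0.6858


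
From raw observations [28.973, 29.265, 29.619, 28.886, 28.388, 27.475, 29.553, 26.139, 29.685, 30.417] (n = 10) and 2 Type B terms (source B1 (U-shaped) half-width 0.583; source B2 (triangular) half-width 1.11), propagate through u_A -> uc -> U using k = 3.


mean = (28.973 + 29.265 + 29.619 + 28.886 + 28.388 + 27.475 + 29.553 + 26.139 + 29.685 + 30.417) / 10 = 28.84
s = sqrt(sum((x - mean)^2)/(n-1)) = 1.2418411
u_A = s / sqrt(n) = 1.2418411 / sqrt(10) = 0.39270464
u_B1 = 0.583 / sqrt(2) = 0.41224325
u_B2 = 1.11 / sqrt(6) = 0.4531556
uc = sqrt(0.39270464^2 + 0.41224325^2 + 0.4531556^2) = 0.72767536
U = k * uc = 3 * 0.72767536
U = 2.1830

2.1830


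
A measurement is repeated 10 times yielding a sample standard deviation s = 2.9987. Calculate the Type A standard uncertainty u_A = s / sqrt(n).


u_A = s / sqrt(n)
u_A = 2.9987 / sqrt(10)
u_A = 2.9987 / 3.1622777
u_A = 0.9483

0.9483


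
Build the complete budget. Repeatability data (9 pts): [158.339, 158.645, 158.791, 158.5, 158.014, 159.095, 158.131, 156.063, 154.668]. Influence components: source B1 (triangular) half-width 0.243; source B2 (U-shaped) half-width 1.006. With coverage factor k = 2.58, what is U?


mean = (158.339 + 158.645 + 158.791 + 158.5 + 158.014 + 159.095 + 158.131 + 156.063 + 154.668) / 9 = 157.8051111
s = sqrt(sum((x - mean)^2)/(n-1)) = 1.4635303
u_A = s / sqrt(n) = 1.4635303 / sqrt(9) = 0.48784343
u_B1 = 0.243 / sqrt(6) = 0.099204335
u_B2 = 1.006 / sqrt(2) = 0.71134942
uc = sqrt(0.48784343^2 + 0.099204335^2 + 0.71134942^2) = 0.86824577
U = k * uc = 2.58 * 0.86824577
U = 2.2401

2.2401


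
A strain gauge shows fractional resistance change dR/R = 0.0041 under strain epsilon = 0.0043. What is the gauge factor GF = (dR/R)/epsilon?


GF = (dR/R) / epsilon
= 0.0041 / 0.0043
= 0.9535

0.9535


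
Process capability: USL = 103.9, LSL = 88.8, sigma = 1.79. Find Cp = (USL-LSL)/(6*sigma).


Cp = (USL - LSL) / (6 * sigma)
= (103.9 - 88.8) / (6 * 1.79)
= 15.1000 / 10.7400
= 1.4060

1.4060


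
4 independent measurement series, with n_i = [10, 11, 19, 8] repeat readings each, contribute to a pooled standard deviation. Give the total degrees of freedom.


nu = sum_i (n_i - 1)
nu = ((10 - 1) + (11 - 1) + (19 - 1) + (8 - 1))
nu = 9 + 10 + 18 + 7
nu = 44

44


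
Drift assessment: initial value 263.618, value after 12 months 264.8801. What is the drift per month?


rate = (v2 - v1) / months
= (264.8801 - 263.618) / 12
= 1.2621 / 12
= 0.1052

0.1052


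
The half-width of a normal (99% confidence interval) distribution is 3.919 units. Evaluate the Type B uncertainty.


u_B = half_width / 2.576
u_B = 3.919 / 2.576
u_B = 1.5214

1.5214


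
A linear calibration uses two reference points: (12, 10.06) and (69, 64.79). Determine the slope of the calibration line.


slope = (y2 - y1) / (x2 - x1)
= (64.79 - 10.06) / (69 - 12)
= 54.7300 / 57
= 0.9602

0.9602


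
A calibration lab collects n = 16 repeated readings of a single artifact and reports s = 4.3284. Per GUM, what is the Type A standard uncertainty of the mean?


u_A = s / sqrt(n)
u_A = 4.3284 / sqrt(16)
u_A = 4.3284 / 4
u_A = 1.0821

1.0821


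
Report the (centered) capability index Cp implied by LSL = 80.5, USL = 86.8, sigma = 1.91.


Cp = (USL - LSL) / (6 * sigma)
= (86.8 - 80.5) / (6 * 1.91)
= 6.3000 / 11.4600
= 0.5497

0.5497


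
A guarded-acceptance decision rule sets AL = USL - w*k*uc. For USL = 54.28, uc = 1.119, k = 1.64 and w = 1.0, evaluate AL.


U = k * uc = 1.64 * 1.119 = 1.83516
guard band g = w * U = 1.0 * 1.83516 = 1.83516
AL = USL - g = 54.28 - 1.83516
AL = 52.4448

52.4448


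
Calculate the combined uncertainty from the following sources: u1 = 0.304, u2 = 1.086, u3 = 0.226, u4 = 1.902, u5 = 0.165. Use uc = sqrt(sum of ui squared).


uc = sqrt(0.304^2 + 1.086^2 + 0.226^2 + 1.902^2 + 0.165^2)
uc = sqrt(4.967717)
uc = 2.2288

2.2288


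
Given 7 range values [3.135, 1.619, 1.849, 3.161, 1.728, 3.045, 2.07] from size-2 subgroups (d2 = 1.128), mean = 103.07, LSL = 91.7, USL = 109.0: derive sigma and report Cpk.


R_bar = (3.135 + 1.619 + 1.849 + 3.161 + 1.728 + 3.045 + 2.07) / 7 = 2.3724286
sigma = R_bar / d2 = 2.3724286 / 1.128 = 2.1032168
Cp = (USL - LSL)/(6*sigma) = (109.0 - 91.7)/(6*2.1032168) = 1.3709
Cpu = (109.0 - 103.07)/(3*2.1032168) = 0.9398
Cpl = (103.07 - 91.7)/(3*2.1032168) = 1.8020
Cpk = min(Cpu, Cpl) = 0.9398

0.9398


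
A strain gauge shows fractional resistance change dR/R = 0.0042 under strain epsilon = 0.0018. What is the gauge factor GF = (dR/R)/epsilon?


GF = (dR/R) / epsilon
= 0.0042 / 0.0018
= 2.3333

2.3333


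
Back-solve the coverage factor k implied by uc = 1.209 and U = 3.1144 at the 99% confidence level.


k = U / uc
k = 3.1144 / 1.209
k = 2.576

2.576


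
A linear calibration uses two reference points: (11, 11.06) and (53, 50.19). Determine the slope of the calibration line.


slope = (y2 - y1) / (x2 - x1)
= (50.19 - 11.06) / (53 - 11)
= 39.1300 / 42
= 0.9317

0.9317


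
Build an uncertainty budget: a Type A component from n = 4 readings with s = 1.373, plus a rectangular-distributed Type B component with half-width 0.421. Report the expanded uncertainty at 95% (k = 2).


u_A = s / sqrt(n) = 1.373 / sqrt(4) = 0.6865
u_B = half_width / sqrt(3) = 0.421 / sqrt(3) = 0.24306446
uc = sqrt(u_A^2 + u_B^2) = sqrt(0.6865^2 + 0.24306446^2) = 0.72825997
U = k * uc = 2 * 0.72825997
U = 1.4565

1.4565


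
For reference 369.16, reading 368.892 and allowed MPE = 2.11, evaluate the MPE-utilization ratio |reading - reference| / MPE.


e = indication - reference = 368.892 - 369.16 = -0.2680
|e| = 0.2680
ratio = |e| / MPE = 0.2680 / 2.11
ratio = 0.1270

0.1270


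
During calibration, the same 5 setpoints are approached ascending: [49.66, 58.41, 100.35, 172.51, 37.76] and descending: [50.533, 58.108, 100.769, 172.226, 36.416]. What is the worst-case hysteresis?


|49.66 - 50.533| = 0.8730
|58.41 - 58.108| = 0.3020
|100.35 - 100.769| = 0.4190
|172.51 - 172.226| = 0.2840
|37.76 - 36.416| = 1.3440
hysteresis = max(diffs) = 1.3440

1.3440


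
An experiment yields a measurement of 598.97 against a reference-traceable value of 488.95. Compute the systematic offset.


Systematic error = measured - true
= 598.97 - 488.95
= 110.0200

110.0200


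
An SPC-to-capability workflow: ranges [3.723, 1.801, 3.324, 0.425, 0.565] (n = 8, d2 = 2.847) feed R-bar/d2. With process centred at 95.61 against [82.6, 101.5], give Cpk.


R_bar = (3.723 + 1.801 + 3.324 + 0.425 + 0.565) / 5 = 1.9676
sigma = R_bar / d2 = 1.9676 / 2.847 = 0.69111345
Cp = (USL - LSL)/(6*sigma) = (101.5 - 82.6)/(6*0.69111345) = 4.5579
Cpu = (101.5 - 95.61)/(3*0.69111345) = 2.8408
Cpl = (95.61 - 82.6)/(3*0.69111345) = 6.2749
Cpk = min(Cpu, Cpl) = 2.8408

2.8408


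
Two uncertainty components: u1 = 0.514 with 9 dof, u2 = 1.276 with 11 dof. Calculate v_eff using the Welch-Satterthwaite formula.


uc = sqrt(u1^2 + u2^2) = sqrt(0.514^2 + 1.276^2) = 1.3756351
v_eff = uc^4 / (u1^4/v1 + u2^4/v2)
= 1.3756351^4 / (0.514^4/9 + 1.276^4/11)
= 3.5810715 / 0.2487516
v_eff = 14.3962

14.3962


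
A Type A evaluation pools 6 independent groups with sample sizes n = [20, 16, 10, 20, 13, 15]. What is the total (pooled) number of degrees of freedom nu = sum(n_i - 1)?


nu = sum_i (n_i - 1)
nu = ((20 - 1) + (16 - 1) + (10 - 1) + (20 - 1) + (13 - 1) + (15 - 1))
nu = 19 + 15 + 9 + 19 + 12 + 14
nu = 88

88


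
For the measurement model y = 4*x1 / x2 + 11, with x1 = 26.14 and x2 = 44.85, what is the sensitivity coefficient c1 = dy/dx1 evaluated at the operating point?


y = 4*x1 / x2 + 11
dy/dx1 = 4/x2
Evaluate at x2 = 44.85: c1 = 4 / 44.85
c1 = 0.0892

0.0892


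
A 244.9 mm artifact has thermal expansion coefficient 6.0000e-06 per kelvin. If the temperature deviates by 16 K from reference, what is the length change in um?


dL = L * alpha * dT
= 244.9 * 6.0000e-06 * 16
= 0.0235104 mm
dL_um = 0.0235104 * 1000 = 23.5104 um

23.5104


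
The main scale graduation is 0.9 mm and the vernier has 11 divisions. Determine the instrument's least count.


LC = MSD / n_div
= 0.9 / 11
= 0.0818

0.0818


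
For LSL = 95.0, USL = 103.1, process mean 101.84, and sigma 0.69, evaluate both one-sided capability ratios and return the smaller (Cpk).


Cpu = (USL - mean) / (3*sigma) = (103.1 - 101.84) / (3*0.69) = 0.6087
Cpl = (mean - LSL) / (3*sigma) = (101.84 - 95.0) / (3*0.69) = 3.3043
Cpk = min(Cpu, Cpl) = 0.6087

0.6087


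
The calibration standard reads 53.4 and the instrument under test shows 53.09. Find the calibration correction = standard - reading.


Correction = standard - reading
= 53.4 - 53.09
= 0.3100

0.3100


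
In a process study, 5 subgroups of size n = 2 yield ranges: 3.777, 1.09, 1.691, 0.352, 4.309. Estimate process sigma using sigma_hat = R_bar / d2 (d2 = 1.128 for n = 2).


R_bar = (3.777 + 1.09 + 1.691 + 0.352 + 4.309) / 5
R_bar = 11.219 / 5 = 2.2438
sigma_hat = R_bar / d2 = 2.2438 / 1.128 = 1.9892

1.9892


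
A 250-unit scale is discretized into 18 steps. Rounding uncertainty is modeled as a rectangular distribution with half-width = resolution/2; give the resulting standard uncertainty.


resolution = range / divisions
resolution = 250 / 18 = 13.888889
u_res = resolution / (2*sqrt(3))
u_res = 13.888889 / 3.4641016
u_res = 4.0094

4.0094


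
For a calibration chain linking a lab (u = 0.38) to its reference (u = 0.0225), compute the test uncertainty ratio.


TUR = u_lab / u_ref
= 0.38 / 0.0225
= 16.8889

16.8889


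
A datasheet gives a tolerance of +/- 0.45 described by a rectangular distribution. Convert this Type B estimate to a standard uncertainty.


u_B = half_width / sqrt(3)
u_B = 0.45 / 1.7320508
u_B = 0.2598

0.2598


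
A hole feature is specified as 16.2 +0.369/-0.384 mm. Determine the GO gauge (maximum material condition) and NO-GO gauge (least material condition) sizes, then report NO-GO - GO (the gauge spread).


GO = nominal - lower_tol (smallest hole = maximum material condition)
GO = 16.2 - 0.384 = 15.816
NO-GO = nominal + upper_tol (largest hole = least material condition)
NO-GO = 16.2 + 0.369 = 16.569
spread = NO-GO - GO = 16.569 - 15.816 = 0.7530

0.7530


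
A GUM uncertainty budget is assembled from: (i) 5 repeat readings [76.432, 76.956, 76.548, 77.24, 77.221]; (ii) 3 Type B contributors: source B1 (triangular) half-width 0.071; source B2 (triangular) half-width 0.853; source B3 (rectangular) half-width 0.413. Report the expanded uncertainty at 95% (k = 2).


mean = (76.432 + 76.956 + 76.548 + 77.24 + 77.221) / 5 = 76.8794
s = sqrt(sum((x - mean)^2)/(n-1)) = 0.37502773
u_A = s / sqrt(n) = 0.37502773 / sqrt(5) = 0.1677175
u_B1 = 0.071 / sqrt(6) = 0.028985629
u_B2 = 0.853 / sqrt(6) = 0.34823579
u_B3 = 0.413 / sqrt(3) = 0.23844566
uc = sqrt(0.1677175^2 + 0.028985629^2 + 0.34823579^2 + 0.23844566^2) = 0.45507563
U = k * uc = 2 * 0.45507563
U = 0.9102

0.9102


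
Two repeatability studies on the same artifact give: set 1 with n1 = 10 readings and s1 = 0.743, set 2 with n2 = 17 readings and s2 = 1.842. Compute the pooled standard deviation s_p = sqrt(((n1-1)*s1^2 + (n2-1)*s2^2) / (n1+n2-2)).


s_p = sqrt(((n1-1)*s1^2 + (n2-1)*s2^2) / (n1+n2-2))
numerator = (10-1)*0.743^2 + (17-1)*1.842^2 = 4.968441 + 54.287424 = 59.255865
denominator = 10 + 17 - 2 = 25
s_p^2 = 59.255865 / 25 = 2.3702346
s_p = sqrt(2.3702346) = 1.5396

1.5396


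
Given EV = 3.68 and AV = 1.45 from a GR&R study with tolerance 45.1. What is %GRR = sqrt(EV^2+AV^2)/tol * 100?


GRR = sqrt(EV^2 + AV^2) = sqrt(3.68^2 + 1.45^2) = 3.9553634
%GRR = GRR / tol * 100 = 3.9553634 / 45.1 * 100
%GRR = 8.7702

8.7702


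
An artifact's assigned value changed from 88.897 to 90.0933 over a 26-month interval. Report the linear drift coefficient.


rate = (v2 - v1) / months
= (90.0933 - 88.897) / 26
= 1.1963 / 26
= 0.0460

0.0460


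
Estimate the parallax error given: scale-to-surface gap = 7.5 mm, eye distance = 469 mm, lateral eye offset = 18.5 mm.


error = h * offset / d
= 7.5 * 18.5 / 469
= 0.2958

0.2958


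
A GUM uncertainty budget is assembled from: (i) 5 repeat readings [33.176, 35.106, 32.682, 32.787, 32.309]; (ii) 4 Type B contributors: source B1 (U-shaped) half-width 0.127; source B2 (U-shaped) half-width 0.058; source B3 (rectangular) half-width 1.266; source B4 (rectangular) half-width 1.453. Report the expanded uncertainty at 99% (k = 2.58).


mean = (33.176 + 35.106 + 32.682 + 32.787 + 32.309) / 5 = 33.212
s = sqrt(sum((x - mean)^2)/(n-1)) = 1.1028901
u_A = s / sqrt(n) = 1.1028901 / sqrt(5) = 0.49322745
u_B1 = 0.127 / sqrt(2) = 0.089802561
u_B2 = 0.058 / sqrt(2) = 0.041012193
u_B3 = 1.266 / sqrt(3) = 0.73092544
u_B4 = 1.453 / sqrt(3) = 0.83888994
uc = sqrt(0.49322745^2 + 0.089802561^2 + 0.041012193^2 + 0.73092544^2 + 0.83888994^2) = 1.2210684
U = k * uc = 2.58 * 1.2210684
U = 3.1504

3.1504


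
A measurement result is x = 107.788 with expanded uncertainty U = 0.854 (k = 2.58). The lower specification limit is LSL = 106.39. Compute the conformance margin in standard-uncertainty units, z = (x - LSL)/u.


u = U / k = 0.854 / 2.58 = 0.33100775
margin = |LSL - x| = |106.39 - 107.788| = 1.398
z = margin / u = 1.398 / 0.33100775
z = 4.2235

4.2235


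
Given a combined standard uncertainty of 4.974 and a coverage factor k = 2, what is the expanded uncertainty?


U = k * uc
U = 2 * 4.974
U = 9.9480

9.9480


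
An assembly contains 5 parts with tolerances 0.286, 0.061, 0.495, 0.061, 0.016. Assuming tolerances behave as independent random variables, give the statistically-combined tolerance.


RSS = sqrt(0.286^2 + 0.061^2 + 0.495^2 + 0.061^2 + 0.016^2)
= sqrt(0.334519)
= 0.5784

0.5784


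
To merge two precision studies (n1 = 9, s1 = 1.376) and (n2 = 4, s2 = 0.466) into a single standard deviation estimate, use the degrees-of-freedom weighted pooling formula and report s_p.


s_p = sqrt(((n1-1)*s1^2 + (n2-1)*s2^2) / (n1+n2-2))
numerator = (9-1)*1.376^2 + (4-1)*0.466^2 = 15.147008 + 0.651468 = 15.798476
denominator = 9 + 4 - 2 = 11
s_p^2 = 15.798476 / 11 = 1.4362251
s_p = sqrt(1.4362251) = 1.1984

1.1984


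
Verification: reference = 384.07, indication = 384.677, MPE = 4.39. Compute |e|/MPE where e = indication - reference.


e = indication - reference = 384.677 - 384.07 = 0.6070
|e| = 0.6070
ratio = |e| / MPE = 0.6070 / 4.39
ratio = 0.1383

0.1383


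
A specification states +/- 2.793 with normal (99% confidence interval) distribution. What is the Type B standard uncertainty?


u_B = half_width / 2.576
u_B = 2.793 / 2.576
u_B = 1.0842

1.0842


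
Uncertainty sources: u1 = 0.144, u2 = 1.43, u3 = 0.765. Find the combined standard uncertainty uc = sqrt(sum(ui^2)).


uc = sqrt(0.144^2 + 1.43^2 + 0.765^2)
uc = sqrt(2.650861)
uc = 1.6281

1.6281


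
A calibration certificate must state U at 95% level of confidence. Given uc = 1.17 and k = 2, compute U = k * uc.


U = k * uc
U = 2 * 1.17
U = 2.3400

2.3400


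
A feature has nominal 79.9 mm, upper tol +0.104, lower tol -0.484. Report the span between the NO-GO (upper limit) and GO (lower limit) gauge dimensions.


GO = nominal - lower_tol (smallest hole = maximum material condition)
GO = 79.9 - 0.484 = 79.416
NO-GO = nominal + upper_tol (largest hole = least material condition)
NO-GO = 79.9 + 0.104 = 80.004
spread = NO-GO - GO = 80.004 - 79.416 = 0.5880

0.5880


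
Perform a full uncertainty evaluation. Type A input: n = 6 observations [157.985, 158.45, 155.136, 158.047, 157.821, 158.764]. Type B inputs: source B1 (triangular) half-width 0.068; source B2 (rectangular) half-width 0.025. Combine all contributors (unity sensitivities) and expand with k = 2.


mean = (157.985 + 158.45 + 155.136 + 158.047 + 157.821 + 158.764) / 6 = 157.7005
s = sqrt(sum((x - mean)^2)/(n-1)) = 1.3026869
u_A = s / sqrt(n) = 1.3026869 / sqrt(6) = 0.5318197
u_B1 = 0.068 / sqrt(6) = 0.027760884
u_B2 = 0.025 / sqrt(3) = 0.014433757
uc = sqrt(0.5318197^2 + 0.027760884^2 + 0.014433757^2) = 0.53273933
U = k * uc = 2 * 0.53273933
U = 1.0655

1.0655


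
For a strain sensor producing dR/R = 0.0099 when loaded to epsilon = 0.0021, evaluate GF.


GF = (dR/R) / epsilon
= 0.0099 / 0.0021
= 4.7143

4.7143


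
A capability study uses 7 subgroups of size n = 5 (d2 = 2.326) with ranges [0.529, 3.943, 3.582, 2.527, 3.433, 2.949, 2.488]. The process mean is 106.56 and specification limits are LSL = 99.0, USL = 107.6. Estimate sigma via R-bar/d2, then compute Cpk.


R_bar = (0.529 + 3.943 + 3.582 + 2.527 + 3.433 + 2.949 + 2.488) / 7 = 2.7787143
sigma = R_bar / d2 = 2.7787143 / 2.326 = 1.1946321
Cp = (USL - LSL)/(6*sigma) = (107.6 - 99.0)/(6*1.1946321) = 1.1998
Cpu = (107.6 - 106.56)/(3*1.1946321) = 0.2902
Cpl = (106.56 - 99.0)/(3*1.1946321) = 2.1094
Cpk = min(Cpu, Cpl) = 0.2902

0.2902


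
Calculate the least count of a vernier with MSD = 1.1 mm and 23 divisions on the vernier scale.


LC = MSD / n_div
= 1.1 / 23
= 0.0478

0.0478


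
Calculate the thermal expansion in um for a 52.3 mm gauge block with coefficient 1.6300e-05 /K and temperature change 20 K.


dL = L * alpha * dT
= 52.3 * 1.6300e-05 * 20
= 0.0170498 mm
dL_um = 0.0170498 * 1000 = 17.0498 um

17.0498


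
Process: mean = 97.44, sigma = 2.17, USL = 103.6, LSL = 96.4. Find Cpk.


Cpu = (USL - mean) / (3*sigma) = (103.6 - 97.44) / (3*2.17) = 0.9462
Cpl = (mean - LSL) / (3*sigma) = (97.44 - 96.4) / (3*2.17) = 0.1598
Cpk = min(Cpu, Cpl) = 0.1598

0.1598


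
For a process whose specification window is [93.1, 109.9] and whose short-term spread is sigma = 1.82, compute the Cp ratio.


Cp = (USL - LSL) / (6 * sigma)
= (109.9 - 93.1) / (6 * 1.82)
= 16.8000 / 10.9200
= 1.5385

1.5385


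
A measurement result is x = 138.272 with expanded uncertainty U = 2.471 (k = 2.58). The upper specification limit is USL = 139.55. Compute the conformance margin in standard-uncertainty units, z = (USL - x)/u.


u = U / k = 2.471 / 2.58 = 0.95775194
margin = |USL - x| = |139.55 - 138.272| = 1.278
z = margin / u = 1.278 / 0.95775194
z = 1.3344

1.3344


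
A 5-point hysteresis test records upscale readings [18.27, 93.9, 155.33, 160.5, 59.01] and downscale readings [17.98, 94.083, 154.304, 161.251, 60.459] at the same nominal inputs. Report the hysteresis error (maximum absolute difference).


|18.27 - 17.98| = 0.2900
|93.9 - 94.083| = 0.1830
|155.33 - 154.304| = 1.0260
|160.5 - 161.251| = 0.7510
|59.01 - 60.459| = 1.4490
hysteresis = max(diffs) = 1.4490

1.4490


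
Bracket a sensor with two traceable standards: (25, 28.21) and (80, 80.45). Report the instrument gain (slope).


slope = (y2 - y1) / (x2 - x1)
= (80.45 - 28.21) / (80 - 25)
= 52.2400 / 55
= 0.9498

0.9498


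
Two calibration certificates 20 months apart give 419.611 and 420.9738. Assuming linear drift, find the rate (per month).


rate = (v2 - v1) / months
= (420.9738 - 419.611) / 20
= 1.3628 / 20
= 0.0681

0.0681


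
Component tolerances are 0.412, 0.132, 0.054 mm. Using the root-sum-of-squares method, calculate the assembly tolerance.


RSS = sqrt(0.412^2 + 0.132^2 + 0.054^2)
= sqrt(0.190084)
= 0.4360

0.4360


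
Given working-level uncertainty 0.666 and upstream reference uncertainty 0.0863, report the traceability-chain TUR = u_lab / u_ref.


TUR = u_lab / u_ref
= 0.666 / 0.0863
= 7.7173

7.7173


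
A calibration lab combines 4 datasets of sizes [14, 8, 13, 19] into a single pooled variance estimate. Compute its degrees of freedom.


nu = sum_i (n_i - 1)
nu = ((14 - 1) + (8 - 1) + (13 - 1) + (19 - 1))
nu = 13 + 7 + 12 + 18
nu = 50

50


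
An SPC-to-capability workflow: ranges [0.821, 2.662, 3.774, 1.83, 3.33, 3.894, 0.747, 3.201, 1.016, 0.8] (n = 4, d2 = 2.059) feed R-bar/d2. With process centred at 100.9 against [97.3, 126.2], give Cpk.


R_bar = (0.821 + 2.662 + 3.774 + 1.83 + 3.33 + 3.894 + 0.747 + 3.201 + 1.016 + 0.8) / 10 = 2.2075
sigma = R_bar / d2 = 2.2075 / 2.059 = 1.0721224
Cp = (USL - LSL)/(6*sigma) = (126.2 - 97.3)/(6*1.0721224) = 4.4926
Cpu = (126.2 - 100.9)/(3*1.0721224) = 7.8660
Cpl = (100.9 - 97.3)/(3*1.0721224) = 1.1193
Cpk = min(Cpu, Cpl) = 1.1193

1.1193


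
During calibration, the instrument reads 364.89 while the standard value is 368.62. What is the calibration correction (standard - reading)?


Correction = standard - reading
= 368.62 - 364.89
= 3.7300

3.7300


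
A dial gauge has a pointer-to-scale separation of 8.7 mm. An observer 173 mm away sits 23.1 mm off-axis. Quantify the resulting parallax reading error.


error = h * offset / d
= 8.7 * 23.1 / 173
= 1.1617

1.1617


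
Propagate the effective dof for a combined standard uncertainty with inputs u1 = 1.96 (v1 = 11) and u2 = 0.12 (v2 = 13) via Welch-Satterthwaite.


uc = sqrt(u1^2 + u2^2) = sqrt(1.96^2 + 0.12^2) = 1.96367
v_eff = uc^4 / (u1^4/v1 + u2^4/v2)
= 1.96367^4 / (1.96^4/11 + 0.12^4/13)
= 14.868735 / 1.3416424
v_eff = 11.0825

11.0825


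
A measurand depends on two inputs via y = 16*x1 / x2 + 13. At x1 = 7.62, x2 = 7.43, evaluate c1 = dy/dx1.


y = 16*x1 / x2 + 13
dy/dx1 = 16/x2
Evaluate at x2 = 7.43: c1 = 16 / 7.43
c1 = 2.1534

2.1534


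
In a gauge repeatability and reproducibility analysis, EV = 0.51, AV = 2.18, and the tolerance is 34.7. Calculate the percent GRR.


GRR = sqrt(EV^2 + AV^2) = sqrt(0.51^2 + 2.18^2) = 2.2388613
%GRR = GRR / tol * 100 = 2.2388613 / 34.7 * 100
%GRR = 6.4520

6.4520


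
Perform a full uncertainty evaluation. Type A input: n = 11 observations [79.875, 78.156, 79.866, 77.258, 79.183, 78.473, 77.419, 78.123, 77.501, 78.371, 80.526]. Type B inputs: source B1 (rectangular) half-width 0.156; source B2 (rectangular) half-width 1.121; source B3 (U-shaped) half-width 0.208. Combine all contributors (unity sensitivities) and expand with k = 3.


mean = (79.875 + 78.156 + 79.866 + 77.258 + 79.183 + 78.473 + 77.419 + 78.123 + 77.501 + 78.371 + 80.526) / 11 = 78.61372727
s = sqrt(sum((x - mean)^2)/(n-1)) = 1.1032876
u_A = s / sqrt(n) = 1.1032876 / sqrt(11) = 0.33265373
u_B1 = 0.156 / sqrt(3) = 0.090066642
u_B2 = 1.121 / sqrt(3) = 0.64720965
u_B3 = 0.208 / sqrt(2) = 0.14707821
uc = sqrt(0.33265373^2 + 0.090066642^2 + 0.64720965^2 + 0.14707821^2) = 0.74785215
U = k * uc = 3 * 0.74785215
U = 2.2436

2.2436


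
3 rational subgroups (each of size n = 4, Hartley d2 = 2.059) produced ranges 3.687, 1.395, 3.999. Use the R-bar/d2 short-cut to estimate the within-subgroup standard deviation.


R_bar = (3.687 + 1.395 + 3.999) / 3
R_bar = 9.081 / 3 = 3.027
sigma_hat = R_bar / d2 = 3.027 / 2.059 = 1.4701

1.4701


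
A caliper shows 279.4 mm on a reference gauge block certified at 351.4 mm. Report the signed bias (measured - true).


Systematic error = measured - true
= 279.4 - 351.4
= -72.0000

-72.0000


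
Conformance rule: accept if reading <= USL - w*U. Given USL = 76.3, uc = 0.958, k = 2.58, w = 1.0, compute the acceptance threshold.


U = k * uc = 2.58 * 0.958 = 2.47164
guard band g = w * U = 1.0 * 2.47164 = 2.47164
AL = USL - g = 76.3 - 2.47164
AL = 73.8284

73.8284


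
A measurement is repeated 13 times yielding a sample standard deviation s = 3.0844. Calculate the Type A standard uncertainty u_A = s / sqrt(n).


u_A = s / sqrt(n)
u_A = 3.0844 / sqrt(13)
u_A = 3.0844 / 3.6055513
u_A = 0.8555

0.8555


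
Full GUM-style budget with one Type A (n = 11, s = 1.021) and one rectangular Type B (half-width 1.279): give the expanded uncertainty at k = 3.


u_A = s / sqrt(n) = 1.021 / sqrt(11) = 0.30784308
u_B = half_width / sqrt(3) = 1.279 / sqrt(3) = 0.73843099
uc = sqrt(u_A^2 + u_B^2) = sqrt(0.30784308^2 + 0.73843099^2) = 0.80002981
U = k * uc = 3 * 0.80002981
U = 2.4001

2.4001


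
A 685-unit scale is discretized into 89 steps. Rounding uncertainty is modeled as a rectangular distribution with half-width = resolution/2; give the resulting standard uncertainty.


resolution = range / divisions
resolution = 685 / 89 = 7.6966292
u_res = resolution / (2*sqrt(3))
u_res = 7.6966292 / 3.4641016
u_res = 2.2218

2.2218


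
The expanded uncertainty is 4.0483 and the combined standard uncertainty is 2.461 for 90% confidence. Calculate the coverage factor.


k = U / uc
k = 4.0483 / 2.461
k = 1.645

1.645


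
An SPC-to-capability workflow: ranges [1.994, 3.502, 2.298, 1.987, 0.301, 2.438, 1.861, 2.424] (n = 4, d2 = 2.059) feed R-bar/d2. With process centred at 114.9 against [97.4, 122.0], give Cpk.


R_bar = (1.994 + 3.502 + 2.298 + 1.987 + 0.301 + 2.438 + 1.861 + 2.424) / 8 = 2.100625
sigma = R_bar / d2 = 2.100625 / 2.059 = 1.0202161
Cp = (USL - LSL)/(6*sigma) = (122.0 - 97.4)/(6*1.0202161) = 4.0188
Cpu = (122.0 - 114.9)/(3*1.0202161) = 2.3198
Cpl = (114.9 - 97.4)/(3*1.0202161) = 5.7177
Cpk = min(Cpu, Cpl) = 2.3198

2.3198


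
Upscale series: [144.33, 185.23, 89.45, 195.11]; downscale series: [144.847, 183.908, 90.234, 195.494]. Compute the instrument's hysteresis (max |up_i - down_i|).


|144.33 - 144.847| = 0.5170
|185.23 - 183.908| = 1.3220
|89.45 - 90.234| = 0.7840
|195.11 - 195.494| = 0.3840
hysteresis = max(diffs) = 1.3220

1.3220


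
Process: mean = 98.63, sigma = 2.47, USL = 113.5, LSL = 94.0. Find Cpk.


Cpu = (USL - mean) / (3*sigma) = (113.5 - 98.63) / (3*2.47) = 2.0067
Cpl = (mean - LSL) / (3*sigma) = (98.63 - 94.0) / (3*2.47) = 0.6248
Cpk = min(Cpu, Cpl) = 0.6248

0.6248


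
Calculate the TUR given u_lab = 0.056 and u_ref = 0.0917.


TUR = u_lab / u_ref
= 0.056 / 0.0917
= 0.6107

0.6107


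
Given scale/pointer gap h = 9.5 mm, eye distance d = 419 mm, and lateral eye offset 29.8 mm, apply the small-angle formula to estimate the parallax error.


error = h * offset / d
= 9.5 * 29.8 / 419
= 0.6757

0.6757


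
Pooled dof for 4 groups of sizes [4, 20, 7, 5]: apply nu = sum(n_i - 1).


nu = sum_i (n_i - 1)
nu = ((4 - 1) + (20 - 1) + (7 - 1) + (5 - 1))
nu = 3 + 19 + 6 + 4
nu = 32

32


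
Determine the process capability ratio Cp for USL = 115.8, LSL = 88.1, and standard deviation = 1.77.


Cp = (USL - LSL) / (6 * sigma)
= (115.8 - 88.1) / (6 * 1.77)
= 27.7000 / 10.6200
= 2.6083

2.6083


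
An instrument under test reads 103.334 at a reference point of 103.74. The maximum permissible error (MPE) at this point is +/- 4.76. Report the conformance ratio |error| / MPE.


e = indication - reference = 103.334 - 103.74 = -0.4060
|e| = 0.4060
ratio = |e| / MPE = 0.4060 / 4.76
ratio = 0.0853

0.0853


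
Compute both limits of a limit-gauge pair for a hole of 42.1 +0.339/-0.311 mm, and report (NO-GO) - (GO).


GO = nominal - lower_tol (smallest hole = maximum material condition)
GO = 42.1 - 0.311 = 41.789
NO-GO = nominal + upper_tol (largest hole = least material condition)
NO-GO = 42.1 + 0.339 = 42.439
spread = NO-GO - GO = 42.439 - 41.789 = 0.6500

0.6500


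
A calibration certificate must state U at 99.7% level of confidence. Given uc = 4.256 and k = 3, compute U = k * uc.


U = k * uc
U = 3 * 4.256
U = 12.7680

12.7680


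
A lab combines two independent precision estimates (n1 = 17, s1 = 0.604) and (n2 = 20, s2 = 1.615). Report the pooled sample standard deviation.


s_p = sqrt(((n1-1)*s1^2 + (n2-1)*s2^2) / (n1+n2-2))
numerator = (17-1)*0.604^2 + (20-1)*1.615^2 = 5.837056 + 49.556275 = 55.393331
denominator = 17 + 20 - 2 = 35
s_p^2 = 55.393331 / 35 = 1.5826666
s_p = sqrt(1.5826666) = 1.2580

1.2580


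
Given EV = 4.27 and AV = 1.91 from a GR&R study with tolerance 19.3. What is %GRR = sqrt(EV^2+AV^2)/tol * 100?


GRR = sqrt(EV^2 + AV^2) = sqrt(4.27^2 + 1.91^2) = 4.6777131
%GRR = GRR / tol * 100 = 4.6777131 / 19.3 * 100
%GRR = 24.2369

24.2369


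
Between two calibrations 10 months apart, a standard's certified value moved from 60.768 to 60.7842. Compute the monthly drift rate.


rate = (v2 - v1) / months
= (60.7842 - 60.768) / 10
= 0.0162 / 10
= 0.0016

0.0016


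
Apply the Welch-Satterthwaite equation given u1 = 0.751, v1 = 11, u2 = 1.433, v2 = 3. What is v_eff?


uc = sqrt(u1^2 + u2^2) = sqrt(0.751^2 + 1.433^2) = 1.6178659
v_eff = uc^4 / (u1^4/v1 + u2^4/v2)
= 1.6178659^4 / (0.751^4/11 + 1.433^4/3)
= 6.8512543 / 1.4345236
v_eff = 4.7760

4.7760


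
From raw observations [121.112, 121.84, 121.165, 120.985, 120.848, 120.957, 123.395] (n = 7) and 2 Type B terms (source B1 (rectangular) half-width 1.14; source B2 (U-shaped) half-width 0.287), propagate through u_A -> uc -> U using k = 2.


mean = (121.112 + 121.84 + 121.165 + 120.985 + 120.848 + 120.957 + 123.395) / 7 = 121.4717143
s = sqrt(sum((x - mean)^2)/(n-1)) = 0.90820073
u_A = s / sqrt(n) = 0.90820073 / sqrt(7) = 0.34326761
u_B1 = 1.14 / sqrt(3) = 0.65817931
u_B2 = 0.287 / sqrt(2) = 0.20293965
uc = sqrt(0.34326761^2 + 0.65817931^2 + 0.20293965^2) = 0.76955647
U = k * uc = 2 * 0.76955647
U = 1.5391

1.5391


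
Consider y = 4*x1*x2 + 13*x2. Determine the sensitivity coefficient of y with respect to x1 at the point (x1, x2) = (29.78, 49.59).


y = 4*x1*x2 + 13*x2
dy/dx1 = 4*x2
Evaluate at x2 = 49.59: c1 = 4 * 49.59
c1 = 198.3600

198.3600


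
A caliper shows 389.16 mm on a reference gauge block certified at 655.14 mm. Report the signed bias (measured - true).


Systematic error = measured - true
= 389.16 - 655.14
= -265.9800

-265.9800


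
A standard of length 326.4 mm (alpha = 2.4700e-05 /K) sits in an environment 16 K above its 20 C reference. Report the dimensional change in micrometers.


dL = L * alpha * dT
= 326.4 * 2.4700e-05 * 16
= 0.1289933 mm
dL_um = 0.1289933 * 1000 = 128.9933 um

128.9933


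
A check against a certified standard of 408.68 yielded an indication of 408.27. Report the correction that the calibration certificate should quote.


Correction = standard - reading
= 408.68 - 408.27
= 0.4100

0.4100


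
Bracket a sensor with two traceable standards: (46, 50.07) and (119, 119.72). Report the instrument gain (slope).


slope = (y2 - y1) / (x2 - x1)
= (119.72 - 50.07) / (119 - 46)
= 69.6500 / 73
= 0.9541

0.9541


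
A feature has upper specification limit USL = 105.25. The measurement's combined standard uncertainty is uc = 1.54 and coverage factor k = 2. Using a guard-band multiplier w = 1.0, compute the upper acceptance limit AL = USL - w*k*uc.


U = k * uc = 2 * 1.54 = 3.08
guard band g = w * U = 1.0 * 3.08 = 3.08
AL = USL - g = 105.25 - 3.08
AL = 102.1700

102.1700


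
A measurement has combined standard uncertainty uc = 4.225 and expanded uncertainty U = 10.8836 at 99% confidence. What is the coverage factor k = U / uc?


k = U / uc
k = 10.8836 / 4.225
k = 2.576

2.576


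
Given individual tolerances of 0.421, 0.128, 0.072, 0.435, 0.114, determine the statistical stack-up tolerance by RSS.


RSS = sqrt(0.421^2 + 0.128^2 + 0.072^2 + 0.435^2 + 0.114^2)
= sqrt(0.40103)
= 0.6333

0.6333


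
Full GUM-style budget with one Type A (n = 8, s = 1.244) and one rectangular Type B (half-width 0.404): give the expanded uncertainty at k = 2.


u_A = s / sqrt(n) = 1.244 / sqrt(8) = 0.43982042
u_B = half_width / sqrt(3) = 0.404 / sqrt(3) = 0.23324951
uc = sqrt(u_A^2 + u_B^2) = sqrt(0.43982042^2 + 0.23324951^2) = 0.49784268
U = k * uc = 2 * 0.49784268
U = 0.9957

0.9957


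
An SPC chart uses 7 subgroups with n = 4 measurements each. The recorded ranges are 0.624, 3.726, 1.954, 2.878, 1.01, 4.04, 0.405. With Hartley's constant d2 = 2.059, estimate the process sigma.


R_bar = (0.624 + 3.726 + 1.954 + 2.878 + 1.01 + 4.04 + 0.405) / 7
R_bar = 14.637 / 7 = 2.091
sigma_hat = R_bar / d2 = 2.091 / 2.059 = 1.0155

1.0155


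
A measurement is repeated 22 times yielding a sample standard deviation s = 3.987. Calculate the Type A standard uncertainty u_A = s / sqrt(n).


u_A = s / sqrt(n)
u_A = 3.987 / sqrt(22)
u_A = 3.987 / 4.6904158
u_A = 0.8500

0.8500


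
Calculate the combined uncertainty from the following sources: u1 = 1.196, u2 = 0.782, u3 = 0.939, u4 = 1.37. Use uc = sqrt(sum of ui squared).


uc = sqrt(1.196^2 + 0.782^2 + 0.939^2 + 1.37^2)
uc = sqrt(4.800561)
uc = 2.1910

2.1910


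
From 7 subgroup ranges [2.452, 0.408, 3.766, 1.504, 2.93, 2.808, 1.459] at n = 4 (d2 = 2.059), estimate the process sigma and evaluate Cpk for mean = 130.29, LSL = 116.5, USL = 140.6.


R_bar = (2.452 + 0.408 + 3.766 + 1.504 + 2.93 + 2.808 + 1.459) / 7 = 2.1895714
sigma = R_bar / d2 = 2.1895714 / 2.059 = 1.063415
Cp = (USL - LSL)/(6*sigma) = (140.6 - 116.5)/(6*1.063415) = 3.7771
Cpu = (140.6 - 130.29)/(3*1.063415) = 3.2317
Cpl = (130.29 - 116.5)/(3*1.063415) = 4.3226
Cpk = min(Cpu, Cpl) = 3.2317

3.2317


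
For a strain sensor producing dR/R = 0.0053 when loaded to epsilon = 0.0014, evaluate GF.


GF = (dR/R) / epsilon
= 0.0053 / 0.0014
= 3.7857

3.7857
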